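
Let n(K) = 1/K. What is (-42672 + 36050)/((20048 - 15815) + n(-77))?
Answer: -5929/3790 ≈ -1.5644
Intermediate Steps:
(-42672 + 36050)/((20048 - 15815) + n(-77)) = (-42672 + 36050)/((20048 - 15815) + 1/(-77)) = -6622/(4233 - 1/77) = -6622/325940/77 = -6622*77/325940 = -5929/3790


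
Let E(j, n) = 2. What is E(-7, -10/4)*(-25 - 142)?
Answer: -334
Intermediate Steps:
E(-7, -10/4)*(-25 - 142) = 2*(-25 - 142) = 2*(-167) = -334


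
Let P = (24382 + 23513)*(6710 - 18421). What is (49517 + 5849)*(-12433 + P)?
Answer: -31055386134748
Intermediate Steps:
P = -560898345 (P = 47895*(-11711) = -560898345)
(49517 + 5849)*(-12433 + P) = (49517 + 5849)*(-12433 - 560898345) = 55366*(-560910778) = -31055386134748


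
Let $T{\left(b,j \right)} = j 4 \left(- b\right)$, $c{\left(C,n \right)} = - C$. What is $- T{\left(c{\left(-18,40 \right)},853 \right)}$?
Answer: $61416$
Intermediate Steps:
$T{\left(b,j \right)} = - 4 b j$ ($T{\left(b,j \right)} = 4 j \left(- b\right) = - 4 b j$)
$- T{\left(c{\left(-18,40 \right)},853 \right)} = - \left(-4\right) \left(\left(-1\right) \left(-18\right)\right) 853 = - \left(-4\right) 18 \cdot 853 = \left(-1\right) \left(-61416\right) = 61416$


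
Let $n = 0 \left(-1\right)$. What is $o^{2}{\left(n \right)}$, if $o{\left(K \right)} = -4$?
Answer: $16$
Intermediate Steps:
$n = 0$
$o^{2}{\left(n \right)} = \left(-4\right)^{2} = 16$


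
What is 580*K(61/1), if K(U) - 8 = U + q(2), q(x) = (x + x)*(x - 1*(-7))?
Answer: 60900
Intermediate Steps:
q(x) = 2*x*(7 + x) (q(x) = (2*x)*(x + 7) = (2*x)*(7 + x) = 2*x*(7 + x))
K(U) = 44 + U (K(U) = 8 + (U + 2*2*(7 + 2)) = 8 + (U + 2*2*9) = 8 + (U + 36) = 8 + (36 + U) = 44 + U)
580*K(61/1) = 580*(44 + 61/1) = 580*(44 + 61*1) = 580*(44 + 61) = 580*105 = 60900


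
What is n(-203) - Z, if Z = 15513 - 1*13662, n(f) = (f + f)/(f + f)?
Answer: -1850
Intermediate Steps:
n(f) = 1 (n(f) = (2*f)/((2*f)) = (2*f)*(1/(2*f)) = 1)
Z = 1851 (Z = 15513 - 13662 = 1851)
n(-203) - Z = 1 - 1*1851 = 1 - 1851 = -1850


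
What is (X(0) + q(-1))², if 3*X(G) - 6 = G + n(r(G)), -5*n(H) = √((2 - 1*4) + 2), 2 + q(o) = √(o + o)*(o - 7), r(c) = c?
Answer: -128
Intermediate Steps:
q(o) = -2 + √2*√o*(-7 + o) (q(o) = -2 + √(o + o)*(o - 7) = -2 + √(2*o)*(-7 + o) = -2 + (√2*√o)*(-7 + o) = -2 + √2*√o*(-7 + o))
n(H) = 0 (n(H) = -√((2 - 1*4) + 2)/5 = -√((2 - 4) + 2)/5 = -√(-2 + 2)/5 = -√0/5 = -⅕*0 = 0)
X(G) = 2 + G/3 (X(G) = 2 + (G + 0)/3 = 2 + G/3)
(X(0) + q(-1))² = ((2 + (⅓)*0) + (-2 + √2*(-1)^(3/2) - 7*√2*√(-1)))² = ((2 + 0) + (-2 + √2*(-I) - 7*√2*I))² = (2 + (-2 - I*√2 - 7*I*√2))² = (2 + (-2 - 8*I*√2))² = (-8*I*√2)² = -128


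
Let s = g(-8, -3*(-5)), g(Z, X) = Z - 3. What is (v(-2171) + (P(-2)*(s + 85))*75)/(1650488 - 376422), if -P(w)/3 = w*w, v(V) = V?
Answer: -68771/1274066 ≈ -0.053978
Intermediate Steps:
g(Z, X) = -3 + Z
s = -11 (s = -3 - 8 = -11)
P(w) = -3*w**2 (P(w) = -3*w*w = -3*w**2)
(v(-2171) + (P(-2)*(s + 85))*75)/(1650488 - 376422) = (-2171 + ((-3*(-2)**2)*(-11 + 85))*75)/(1650488 - 376422) = (-2171 + (-3*4*74)*75)/1274066 = (-2171 - 12*74*75)*(1/1274066) = (-2171 - 888*75)*(1/1274066) = (-2171 - 66600)*(1/1274066) = -68771*1/1274066 = -68771/1274066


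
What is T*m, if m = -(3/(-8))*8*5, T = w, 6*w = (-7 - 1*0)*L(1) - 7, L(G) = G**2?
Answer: -35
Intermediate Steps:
w = -7/3 (w = ((-7 - 1*0)*1**2 - 7)/6 = ((-7 + 0)*1 - 7)/6 = (-7*1 - 7)/6 = (-7 - 7)/6 = (1/6)*(-14) = -7/3 ≈ -2.3333)
T = -7/3 ≈ -2.3333
m = 15 (m = -(3*(-1/8))*8*5 = -(-3/8*8)*5 = -(-3)*5 = -1*(-15) = 15)
T*m = -7/3*15 = -35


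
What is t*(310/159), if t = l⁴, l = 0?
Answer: 0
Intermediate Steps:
t = 0 (t = 0⁴ = 0)
t*(310/159) = 0*(310/159) = 0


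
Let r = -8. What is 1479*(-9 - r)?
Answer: -1479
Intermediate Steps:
1479*(-9 - r) = 1479*(-9 - 1*(-8)) = 1479*(-9 + 8) = 1479*(-1) = -1479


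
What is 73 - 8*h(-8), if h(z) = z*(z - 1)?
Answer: -503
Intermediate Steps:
h(z) = z*(-1 + z)
73 - 8*h(-8) = 73 - (-64)*(-1 - 8) = 73 - (-64)*(-9) = 73 - 8*72 = 73 - 576 = -503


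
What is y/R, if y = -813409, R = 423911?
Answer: -813409/423911 ≈ -1.9188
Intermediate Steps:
y/R = -813409/423911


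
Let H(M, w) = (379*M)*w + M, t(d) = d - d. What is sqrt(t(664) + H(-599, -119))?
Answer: 10*sqrt(270149) ≈ 5197.6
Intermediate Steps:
t(d) = 0
H(M, w) = M + 379*M*w (H(M, w) = 379*M*w + M = M + 379*M*w)
sqrt(t(664) + H(-599, -119)) = sqrt(0 - 599*(1 + 379*(-119))) = sqrt(0 - 599*(1 - 45101)) = sqrt(0 - 599*(-45100)) = sqrt(0 + 27014900) = sqrt(27014900) = 10*sqrt(270149)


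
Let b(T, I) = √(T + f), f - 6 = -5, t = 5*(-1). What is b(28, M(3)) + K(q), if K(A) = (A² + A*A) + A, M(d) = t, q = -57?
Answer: 6441 + √29 ≈ 6446.4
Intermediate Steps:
t = -5
f = 1 (f = 6 - 5 = 1)
M(d) = -5
K(A) = A + 2*A² (K(A) = (A² + A²) + A = 2*A² + A = A + 2*A²)
b(T, I) = √(1 + T) (b(T, I) = √(T + 1) = √(1 + T))
b(28, M(3)) + K(q) = √(1 + 28) - 57*(1 + 2*(-57)) = √29 - 57*(1 - 114) = √29 - 57*(-113) = √29 + 6441 = 6441 + √29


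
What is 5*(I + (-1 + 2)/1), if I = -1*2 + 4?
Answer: 15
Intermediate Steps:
I = 2 (I = -2 + 4 = 2)
5*(I + (-1 + 2)/1) = 5*(2 + (-1 + 2)/1) = 5*(2 + 1*1) = 5*(2 + 1) = 5*3 = 15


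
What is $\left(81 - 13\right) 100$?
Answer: $6800$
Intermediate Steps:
$\left(81 - 13\right) 100 = 68 \cdot 100 = 6800$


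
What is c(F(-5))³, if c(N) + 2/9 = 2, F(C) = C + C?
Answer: 4096/729 ≈ 5.6187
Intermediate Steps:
F(C) = 2*C
c(N) = 16/9 (c(N) = -2/9 + 2 = 16/9)
c(F(-5))³ = (16/9)³ = 4096/729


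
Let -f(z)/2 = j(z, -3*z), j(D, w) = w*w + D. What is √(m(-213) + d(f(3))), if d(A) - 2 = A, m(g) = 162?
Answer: 2*I ≈ 2.0*I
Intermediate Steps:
j(D, w) = D + w² (j(D, w) = w² + D = D + w²)
f(z) = -18*z² - 2*z (f(z) = -2*(z + (-3*z)²) = -2*(z + 9*z²) = -18*z² - 2*z)
d(A) = 2 + A
√(m(-213) + d(f(3))) = √(162 + (2 + 2*3*(-1 - 9*3))) = √(162 + (2 + 2*3*(-1 - 27))) = √(162 + (2 + 2*3*(-28))) = √(162 + (2 - 168)) = √(162 - 166) = √(-4) = 2*I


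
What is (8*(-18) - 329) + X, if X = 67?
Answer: -406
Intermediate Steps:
(8*(-18) - 329) + X = (8*(-18) - 329) + 67 = (-144 - 329) + 67 = -473 + 67 = -406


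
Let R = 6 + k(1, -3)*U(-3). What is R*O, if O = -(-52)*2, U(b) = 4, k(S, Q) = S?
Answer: 1040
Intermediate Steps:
O = 104 (O = -26*(-4) = 104)
R = 10 (R = 6 + 1*4 = 6 + 4 = 10)
R*O = 10*104 = 1040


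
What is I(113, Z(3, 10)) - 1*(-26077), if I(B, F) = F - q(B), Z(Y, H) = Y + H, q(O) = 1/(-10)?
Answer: 260901/10 ≈ 26090.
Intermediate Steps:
q(O) = -1/10
Z(Y, H) = H + Y
I(B, F) = 1/10 + F (I(B, F) = F - 1*(-1/10) = F + 1/10 = 1/10 + F)
I(113, Z(3, 10)) - 1*(-26077) = (1/10 + (10 + 3)) - 1*(-26077) = (1/10 + 13) + 26077 = 131/10 + 26077 = 260901/10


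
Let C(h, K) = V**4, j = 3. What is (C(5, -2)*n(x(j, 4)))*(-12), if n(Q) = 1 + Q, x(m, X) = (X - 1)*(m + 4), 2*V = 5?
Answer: -20625/2 ≈ -10313.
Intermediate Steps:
V = 5/2 (V = (1/2)*5 = 5/2 ≈ 2.5000)
x(m, X) = (-1 + X)*(4 + m)
C(h, K) = 625/16 (C(h, K) = (5/2)**4 = 625/16)
(C(5, -2)*n(x(j, 4)))*(-12) = (625*(1 + (-4 - 1*3 + 4*4 + 4*3))/16)*(-12) = (625*(1 + (-4 - 3 + 16 + 12))/16)*(-12) = (625*(1 + 21)/16)*(-12) = ((625/16)*22)*(-12) = (6875/8)*(-12) = -20625/2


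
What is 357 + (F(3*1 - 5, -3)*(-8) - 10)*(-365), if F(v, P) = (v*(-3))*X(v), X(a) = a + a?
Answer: -66073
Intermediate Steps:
X(a) = 2*a
F(v, P) = -6*v² (F(v, P) = (v*(-3))*(2*v) = (-3*v)*(2*v) = -6*v²)
357 + (F(3*1 - 5, -3)*(-8) - 10)*(-365) = 357 + (-6*(3*1 - 5)²*(-8) - 10)*(-365) = 357 + (-6*(3 - 5)²*(-8) - 10)*(-365) = 357 + (-6*(-2)²*(-8) - 10)*(-365) = 357 + (-6*4*(-8) - 10)*(-365) = 357 + (-24*(-8) - 10)*(-365) = 357 + (192 - 10)*(-365) = 357 + 182*(-365) = 357 - 66430 = -66073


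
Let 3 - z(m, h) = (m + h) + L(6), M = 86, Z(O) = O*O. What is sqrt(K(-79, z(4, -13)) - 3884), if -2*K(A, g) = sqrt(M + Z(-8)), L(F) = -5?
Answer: sqrt(-15536 - 10*sqrt(6))/2 ≈ 62.371*I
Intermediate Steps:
Z(O) = O**2
z(m, h) = 8 - h - m (z(m, h) = 3 - ((m + h) - 5) = 3 - ((h + m) - 5) = 3 - (-5 + h + m) = 3 + (5 - h - m) = 8 - h - m)
K(A, g) = -5*sqrt(6)/2 (K(A, g) = -sqrt(86 + (-8)**2)/2 = -sqrt(86 + 64)/2 = -5*sqrt(6)/2)
sqrt(K(-79, z(4, -13)) - 3884) = sqrt(-5*sqrt(6)/2 - 3884) = sqrt(-3884 - 5*sqrt(6)/2)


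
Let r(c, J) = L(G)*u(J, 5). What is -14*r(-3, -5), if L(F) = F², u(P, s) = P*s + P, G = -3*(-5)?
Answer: 94500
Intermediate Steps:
G = 15
u(P, s) = P + P*s
r(c, J) = 1350*J (r(c, J) = 15²*(J*(1 + 5)) = 225*(J*6) = 225*(6*J) = 1350*J)
-14*r(-3, -5) = -18900*(-5) = -14*(-6750) = 94500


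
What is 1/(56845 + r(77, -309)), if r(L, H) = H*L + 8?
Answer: 1/33060 ≈ 3.0248e-5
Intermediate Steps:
r(L, H) = 8 + H*L
1/(56845 + r(77, -309)) = 1/(56845 + (8 - 309*77)) = 1/(56845 + (8 - 23793)) = 1/(56845 - 23785) = 1/33060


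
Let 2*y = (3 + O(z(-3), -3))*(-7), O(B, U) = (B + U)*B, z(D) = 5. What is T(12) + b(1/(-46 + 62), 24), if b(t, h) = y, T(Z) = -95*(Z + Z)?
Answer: -4651/2 ≈ -2325.5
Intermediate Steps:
O(B, U) = B*(B + U)
T(Z) = -190*Z
y = -91/2 (y = ((3 + 5*(5 - 3))*(-7))/2 = ((3 + 5*2)*(-7))/2 = ((3 + 10)*(-7))/2 = (13*(-7))/2 = (½)*(-91) = -91/2 ≈ -45.500)
b(t, h) = -91/2
T(12) + b(1/(-46 + 62), 24) = -190*12 - 91/2 = -2280 - 91/2 = -4651/2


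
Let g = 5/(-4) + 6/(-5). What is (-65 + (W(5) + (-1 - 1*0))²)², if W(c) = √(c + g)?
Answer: 1514521/400 + 1229*√255/50 ≈ 4178.8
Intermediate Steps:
g = -49/20 (g = 5*(-¼) + 6*(-⅕) = -5/4 - 6/5 = -49/20 ≈ -2.4500)
W(c) = √(-49/20 + c) (W(c) = √(c - 49/20) = √(-49/20 + c))
(-65 + (W(5) + (-1 - 1*0))²)² = (-65 + (√(-245 + 100*5)/10 + (-1 - 1*0))²)² = (-65 + (√(-245 + 500)/10 + (-1 + 0))²)² = (-65 + (√255/10 - 1)²)² = (-65 + (-1 + √255/10)²)²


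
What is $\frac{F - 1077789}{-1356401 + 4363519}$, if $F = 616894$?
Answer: $- \frac{460895}{3007118} \approx -0.15327$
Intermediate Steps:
$\frac{F - 1077789}{-1356401 + 4363519} = \frac{616894 - 1077789}{-1356401 + 4363519} = - \frac{460895}{3007118}$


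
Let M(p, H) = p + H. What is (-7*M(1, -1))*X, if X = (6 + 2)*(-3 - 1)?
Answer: 0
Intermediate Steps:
M(p, H) = H + p
X = -32 (X = 8*(-4) = -32)
(-7*M(1, -1))*X = -7*(-1 + 1)*(-32) = -7*0*(-32) = 0*(-32) = 0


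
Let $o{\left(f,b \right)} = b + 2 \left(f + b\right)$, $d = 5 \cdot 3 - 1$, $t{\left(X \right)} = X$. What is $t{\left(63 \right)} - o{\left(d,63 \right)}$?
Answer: $-154$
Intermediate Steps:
$d = 14$ ($d = 15 - 1 = 14$)
$o{\left(f,b \right)} = 2 f + 3 b$ ($o{\left(f,b \right)} = b + 2 \left(b + f\right) = b + \left(2 b + 2 f\right) = 2 f + 3 b$)
$t{\left(63 \right)} - o{\left(d,63 \right)} = 63 - \left(2 \cdot 14 + 3 \cdot 63\right) = 63 - \left(28 + 189\right) = 63 - 217 = -154$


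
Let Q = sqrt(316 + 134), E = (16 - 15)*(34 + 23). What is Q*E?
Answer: 855*sqrt(2) ≈ 1209.2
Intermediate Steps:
E = 57 (E = 1*57 = 57)
Q = 15*sqrt(2) (Q = sqrt(450) = 15*sqrt(2) ≈ 21.213)
Q*E = (15*sqrt(2))*57 = 855*sqrt(2)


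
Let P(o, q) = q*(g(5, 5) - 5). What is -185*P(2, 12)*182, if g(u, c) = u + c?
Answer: -2020200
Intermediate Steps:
g(u, c) = c + u
P(o, q) = 5*q (P(o, q) = q*((5 + 5) - 5) = q*(10 - 5) = q*5 = 5*q)
-185*P(2, 12)*182 = -925*12*182 = -185*60*182 = -11100*182 = -2020200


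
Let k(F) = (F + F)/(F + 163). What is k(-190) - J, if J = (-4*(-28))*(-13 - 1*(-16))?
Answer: -8692/27 ≈ -321.93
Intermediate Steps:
k(F) = 2*F/(163 + F) (k(F) = (2*F)/(163 + F) = 2*F/(163 + F))
J = 336 (J = 112*(-13 + 16) = 112*3 = 336)
k(-190) - J = 2*(-190)/(163 - 190) - 1*336 = 2*(-190)/(-27) - 336 = 2*(-190)*(-1/27) - 336 = 380/27 - 336 = -8692/27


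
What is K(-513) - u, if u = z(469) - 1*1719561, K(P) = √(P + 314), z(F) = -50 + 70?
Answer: 1719541 + I*√199 ≈ 1.7195e+6 + 14.107*I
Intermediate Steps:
z(F) = 20
K(P) = √(314 + P)
u = -1719541 (u = 20 - 1*1719561 = 20 - 1719561 = -1719541)
K(-513) - u = √(314 - 513) - 1*(-1719541) = √(-199) + 1719541 = I*√199 + 1719541 = 1719541 + I*√199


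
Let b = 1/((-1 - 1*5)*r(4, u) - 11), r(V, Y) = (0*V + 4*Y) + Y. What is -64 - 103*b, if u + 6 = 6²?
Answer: -58201/911 ≈ -63.887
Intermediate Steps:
u = 30 (u = -6 + 6² = -6 + 36 = 30)
r(V, Y) = 5*Y (r(V, Y) = (0 + 4*Y) + Y = 4*Y + Y = 5*Y)
b = -1/911 (b = 1/((-1 - 1*5)*(5*30) - 11) = 1/((-1 - 5)*150 - 11) = 1/(-6*150 - 11) = 1/(-900 - 11) = 1/(-911) = -1/911 ≈ -0.0010977)
-64 - 103*b = -64 - 103*(-1/911) = -64 + 103/911 = -58201/911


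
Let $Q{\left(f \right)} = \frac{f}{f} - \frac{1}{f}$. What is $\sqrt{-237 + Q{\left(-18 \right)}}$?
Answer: $\frac{i \sqrt{8494}}{6} \approx 15.36 i$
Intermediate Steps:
$Q{\left(f \right)} = 1 - \frac{1}{f}$
$\sqrt{-237 + Q{\left(-18 \right)}} = \sqrt{-237 + \frac{-1 - 18}{-18}} = \sqrt{-237 - - \frac{19}{18}} = \sqrt{-237 + \frac{19}{18}} = \sqrt{- \frac{4247}{18}} = \frac{i \sqrt{8494}}{6}$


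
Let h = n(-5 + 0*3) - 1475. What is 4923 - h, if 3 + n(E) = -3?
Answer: 6404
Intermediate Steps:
n(E) = -6 (n(E) = -3 - 3 = -6)
h = -1481 (h = -6 - 1475 = -1481)
4923 - h = 4923 - 1*(-1481) = 4923 + 1481 = 6404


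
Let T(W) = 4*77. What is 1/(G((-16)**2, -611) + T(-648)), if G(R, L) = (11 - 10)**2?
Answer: 1/309 ≈ 0.0032362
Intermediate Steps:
T(W) = 308
G(R, L) = 1 (G(R, L) = 1**2 = 1)
1/(G((-16)**2, -611) + T(-648)) = 1/(1 + 308) = 1/309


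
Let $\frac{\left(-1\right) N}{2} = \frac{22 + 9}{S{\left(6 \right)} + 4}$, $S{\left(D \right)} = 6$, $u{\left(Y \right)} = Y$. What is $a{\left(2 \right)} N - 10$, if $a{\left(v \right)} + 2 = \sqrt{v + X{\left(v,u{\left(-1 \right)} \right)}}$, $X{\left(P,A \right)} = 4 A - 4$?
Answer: $\frac{12}{5} - \frac{31 i \sqrt{6}}{5} \approx 2.4 - 15.187 i$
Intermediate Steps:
$X{\left(P,A \right)} = -4 + 4 A$
$N = - \frac{31}{5}$ ($N = - 2 \frac{22 + 9}{6 + 4} = - 2 \cdot \frac{31}{10} = - 2 \cdot 31 \cdot \frac{1}{10} = \left(-2\right) \frac{31}{10} = - \frac{31}{5} \approx -6.2$)
$a{\left(v \right)} = -2 + \sqrt{-8 + v}$ ($a{\left(v \right)} = -2 + \sqrt{v + \left(-4 + 4 \left(-1\right)\right)} = -2 + \sqrt{v - 8} = -2 + \sqrt{-8 + v}$)
$a{\left(2 \right)} N - 10 = \left(-2 + \sqrt{-8 + 2}\right) \left(- \frac{31}{5}\right) - 10 = \left(-2 + \sqrt{-6}\right) \left(- \frac{31}{5}\right) - 10 = \left(-2 + i \sqrt{6}\right) \left(- \frac{31}{5}\right) - 10 = \left(\frac{62}{5} - \frac{31 i \sqrt{6}}{5}\right) - 10 = \frac{12}{5} - \frac{31 i \sqrt{6}}{5}$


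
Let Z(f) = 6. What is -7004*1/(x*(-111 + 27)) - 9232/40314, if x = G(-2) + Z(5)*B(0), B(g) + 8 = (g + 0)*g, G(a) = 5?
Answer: -4384795/2022419 ≈ -2.1681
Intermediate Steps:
B(g) = -8 + g**2 (B(g) = -8 + (g + 0)*g = -8 + g*g = -8 + g**2)
x = -43 (x = 5 + 6*(-8 + 0**2) = 5 + 6*(-8 + 0) = 5 + 6*(-8) = 5 - 48 = -43)
-7004*1/(x*(-111 + 27)) - 9232/40314 = -7004*(-1/(43*(-111 + 27))) - 9232/40314 = -7004/((-43*(-84))) - 9232*1/40314 = -7004/3612 - 4616/20157 = -7004*1/3612 - 4616/20157 = -1751/903 - 4616/20157 = -4384795/2022419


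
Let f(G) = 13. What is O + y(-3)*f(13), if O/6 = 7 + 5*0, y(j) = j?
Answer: 3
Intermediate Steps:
O = 42 (O = 6*(7 + 5*0) = 6*(7 + 0) = 6*7 = 42)
O + y(-3)*f(13) = 42 - 3*13 = 42 - 39 = 3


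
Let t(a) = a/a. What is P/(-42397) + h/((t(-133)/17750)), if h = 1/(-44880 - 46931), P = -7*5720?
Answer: 2923565690/3892510967 ≈ 0.75107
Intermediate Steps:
t(a) = 1
P = -40040
h = -1/91811 (h = 1/(-91811) = -1/91811 ≈ -1.0892e-5)
P/(-42397) + h/((t(-133)/17750)) = -40040/(-42397) - 1/(91811*(1/17750)) = -40040*(-1/42397) - 1/(91811*(1*(1/17750))) = 40040/42397 - 1/(91811*1/17750) = 40040/42397 - 1/91811*17750 = 40040/42397 - 17750/91811 = 2923565690/3892510967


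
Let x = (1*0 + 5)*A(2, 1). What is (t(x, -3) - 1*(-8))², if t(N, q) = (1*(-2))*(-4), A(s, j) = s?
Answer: 256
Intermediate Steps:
x = 10 (x = (1*0 + 5)*2 = (0 + 5)*2 = 5*2 = 10)
t(N, q) = 8 (t(N, q) = -2*(-4) = 8)
(t(x, -3) - 1*(-8))² = (8 - 1*(-8))² = (8 + 8)² = 16² = 256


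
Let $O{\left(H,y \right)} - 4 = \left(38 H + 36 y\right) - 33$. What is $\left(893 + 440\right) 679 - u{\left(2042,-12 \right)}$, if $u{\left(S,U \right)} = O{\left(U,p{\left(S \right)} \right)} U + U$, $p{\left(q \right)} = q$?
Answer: $1781443$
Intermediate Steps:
$O{\left(H,y \right)} = -29 + 36 y + 38 H$ ($O{\left(H,y \right)} = 4 - \left(33 - 38 H - 36 y\right) = 4 + \left(-33 + 36 y + 38 H\right) = -29 + 36 y + 38 H$)
$u{\left(S,U \right)} = U + U \left(-29 + 36 S + 38 U\right)$ ($u{\left(S,U \right)} = \left(-29 + 36 S + 38 U\right) U + U = U \left(-29 + 36 S + 38 U\right) + U = U + U \left(-29 + 36 S + 38 U\right)$)
$\left(893 + 440\right) 679 - u{\left(2042,-12 \right)} = \left(893 + 440\right) 679 - 2 \left(-12\right) \left(-14 + 18 \cdot 2042 + 19 \left(-12\right)\right) = 1333 \cdot 679 - 2 \left(-12\right) \left(-14 + 36756 - 228\right) = 905107 - 2 \left(-12\right) 36514 = 905107 - -876336 = 905107 + 876336 = 1781443$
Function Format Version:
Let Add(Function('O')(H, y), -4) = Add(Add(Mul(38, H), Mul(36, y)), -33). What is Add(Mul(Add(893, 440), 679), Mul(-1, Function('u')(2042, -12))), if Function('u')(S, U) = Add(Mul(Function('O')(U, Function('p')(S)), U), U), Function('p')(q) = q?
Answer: 1781443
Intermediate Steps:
Function('O')(H, y) = Add(-29, Mul(36, y), Mul(38, H)) (Function('O')(H, y) = Add(4, Add(Add(Mul(38, H), Mul(36, y)), -33)) = Add(4, Add(Add(Mul(36, y), Mul(38, H)), -33)) = Add(4, Add(-33, Mul(36, y), Mul(38, H))) = Add(-29, Mul(36, y), Mul(38, H)))
Function('u')(S, U) = Add(U, Mul(U, Add(-29, Mul(36, S), Mul(38, U)))) (Function('u')(S, U) = Add(Mul(Add(-29, Mul(36, S), Mul(38, U)), U), U) = Add(Mul(U, Add(-29, Mul(36, S), Mul(38, U))), U) = Add(U, Mul(U, Add(-29, Mul(36, S), Mul(38, U)))))
Add(Mul(Add(893, 440), 679), Mul(-1, Function('u')(2042, -12))) = Add(Mul(Add(893, 440), 679), Mul(-1, Mul(2, -12, Add(-14, Mul(18, 2042), Mul(19, -12))))) = Add(Mul(1333, 679), Mul(-1, Mul(2, -12, Add(-14, 36756, -228)))) = Add(905107, Mul(-1, Mul(2, -12, 36514))) = Add(905107, Mul(-1, -876336)) = Add(905107, 876336) = 1781443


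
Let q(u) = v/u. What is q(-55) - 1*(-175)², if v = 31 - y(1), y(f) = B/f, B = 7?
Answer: -1684399/55 ≈ -30625.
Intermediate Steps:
y(f) = 7/f
v = 24 (v = 31 - 7/1 = 31 - 7 = 24)
q(u) = 24/u
q(-55) - 1*(-175)² = 24/(-55) - 1*(-175)² = 24*(-1/55) - 1*30625 = -24/55 - 30625 = -1684399/55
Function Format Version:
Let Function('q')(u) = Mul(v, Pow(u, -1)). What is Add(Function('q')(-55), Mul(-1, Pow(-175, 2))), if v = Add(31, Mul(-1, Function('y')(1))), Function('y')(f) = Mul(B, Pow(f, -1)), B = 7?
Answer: Rational(-1684399, 55) ≈ -30625.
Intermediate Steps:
Function('y')(f) = Mul(7, Pow(f, -1))
v = 24 (v = Add(31, Mul(-1, Mul(7, Pow(1, -1)))) = Add(31, Mul(-1, Mul(7, 1))) = Add(31, Mul(-1, 7)) = Add(31, -7) = 24)
Function('q')(u) = Mul(24, Pow(u, -1))
Add(Function('q')(-55), Mul(-1, Pow(-175, 2))) = Add(Mul(24, Pow(-55, -1)), Mul(-1, Pow(-175, 2))) = Add(Mul(24, Rational(-1, 55)), Mul(-1, 30625)) = Add(Rational(-24, 55), -30625) = Rational(-1684399, 55)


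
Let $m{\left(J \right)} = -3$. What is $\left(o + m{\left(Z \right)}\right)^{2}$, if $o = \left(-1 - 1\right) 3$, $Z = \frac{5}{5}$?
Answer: $81$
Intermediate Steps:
$Z = 1$ ($Z = 5 \cdot \frac{1}{5} = 1$)
$o = -6$ ($o = \left(-2\right) 3 = -6$)
$\left(o + m{\left(Z \right)}\right)^{2} = \left(-6 - 3\right)^{2} = \left(-9\right)^{2} = 81$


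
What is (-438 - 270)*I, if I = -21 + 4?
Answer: 12036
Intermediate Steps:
I = -17
(-438 - 270)*I = (-438 - 270)*(-17) = -708*(-17) = 12036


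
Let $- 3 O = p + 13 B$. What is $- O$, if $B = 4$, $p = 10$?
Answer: $\frac{62}{3} \approx 20.667$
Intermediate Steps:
$O = - \frac{62}{3}$ ($O = - \frac{10 + 13 \cdot 4}{3} = - \frac{10 + 52}{3} = \left(- \frac{1}{3}\right) 62 = - \frac{62}{3} \approx -20.667$)
$- O = \left(-1\right) \left(- \frac{62}{3}\right) = \frac{62}{3}$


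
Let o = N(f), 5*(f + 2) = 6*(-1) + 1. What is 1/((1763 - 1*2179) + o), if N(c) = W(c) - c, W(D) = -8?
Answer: -1/421 ≈ -0.0023753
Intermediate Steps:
f = -3 (f = -2 + (6*(-1) + 1)/5 = -2 + (-6 + 1)/5 = -2 + (⅕)*(-5) = -2 - 1 = -3)
N(c) = -8 - c
o = -5 (o = -8 - 1*(-3) = -8 + 3 = -5)
1/((1763 - 1*2179) + o) = 1/((1763 - 1*2179) - 5) = 1/((1763 - 2179) - 5) = 1/(-416 - 5) = 1/(-421) = -1/421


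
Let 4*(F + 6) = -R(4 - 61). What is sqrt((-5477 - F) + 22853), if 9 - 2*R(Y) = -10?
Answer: 5*sqrt(11126)/4 ≈ 131.85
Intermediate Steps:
R(Y) = 19/2 (R(Y) = 9/2 - 1/2*(-10) = 9/2 + 5 = 19/2)
F = -67/8 (F = -6 + (-1*19/2)/4 = -6 + (1/4)*(-19/2) = -6 - 19/8 = -67/8 ≈ -8.3750)
sqrt((-5477 - F) + 22853) = sqrt((-5477 - 1*(-67/8)) + 22853) = sqrt((-5477 + 67/8) + 22853) = sqrt(-43749/8 + 22853) = sqrt(139075/8) = 5*sqrt(11126)/4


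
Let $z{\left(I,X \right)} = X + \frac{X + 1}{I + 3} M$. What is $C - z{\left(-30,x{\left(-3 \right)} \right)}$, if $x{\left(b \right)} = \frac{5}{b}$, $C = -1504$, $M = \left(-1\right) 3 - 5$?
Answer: $- \frac{121673}{81} \approx -1502.1$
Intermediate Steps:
$M = -8$ ($M = -3 - 5 = -8$)
$z{\left(I,X \right)} = X - \frac{8 \left(1 + X\right)}{3 + I}$ ($z{\left(I,X \right)} = X + \frac{X + 1}{I + 3} \left(-8\right) = X + \frac{1 + X}{3 + I} \left(-8\right) = X - \frac{8 \left(1 + X\right)}{3 + I}$)
$C - z{\left(-30,x{\left(-3 \right)} \right)} = -1504 - \frac{-8 - 5 \frac{5}{-3} - 30 \frac{5}{-3}}{3 - 30} = -1504 - \frac{-8 - 5 \cdot 5 \left(- \frac{1}{3}\right) - 30 \cdot 5 \left(- \frac{1}{3}\right)}{-27} = -1504 - - \frac{-8 - - \frac{25}{3} - -50}{27} = -1504 - - \frac{-8 + \frac{25}{3} + 50}{27} = -1504 - \left(- \frac{1}{27}\right) \frac{151}{3} = -1504 - - \frac{151}{81} = -1504 + \frac{151}{81} = - \frac{121673}{81}$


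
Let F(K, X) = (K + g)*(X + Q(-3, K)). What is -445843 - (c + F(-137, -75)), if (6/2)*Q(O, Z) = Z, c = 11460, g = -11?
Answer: -1425485/3 ≈ -4.7516e+5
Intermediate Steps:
Q(O, Z) = Z/3
F(K, X) = (-11 + K)*(X + K/3) (F(K, X) = (K - 11)*(X + K/3) = (-11 + K)*(X + K/3))
-445843 - (c + F(-137, -75)) = -445843 - (11460 + (-11*(-75) - 11/3*(-137) + (1/3)*(-137)**2 - 137*(-75))) = -445843 - (11460 + (825 + 1507/3 + (1/3)*18769 + 10275)) = -445843 - (11460 + (825 + 1507/3 + 18769/3 + 10275)) = -445843 - (11460 + 53576/3) = -445843 - 1*87956/3 = -445843 - 87956/3 = -1425485/3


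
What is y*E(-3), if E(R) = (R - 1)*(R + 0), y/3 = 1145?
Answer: 41220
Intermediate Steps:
y = 3435 (y = 3*1145 = 3435)
E(R) = R*(-1 + R) (E(R) = (-1 + R)*R = R*(-1 + R))
y*E(-3) = 3435*(-3*(-1 - 3)) = 3435*(-3*(-4)) = 3435*12 = 41220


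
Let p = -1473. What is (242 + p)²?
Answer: 1515361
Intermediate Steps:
(242 + p)² = (242 - 1473)² = (-1231)² = 1515361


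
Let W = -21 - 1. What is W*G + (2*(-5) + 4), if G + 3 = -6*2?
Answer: 324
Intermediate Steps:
W = -22
G = -15 (G = -3 - 6*2 = -3 - 12 = -15)
W*G + (2*(-5) + 4) = -22*(-15) + (2*(-5) + 4) = 330 + (-10 + 4) = 330 - 6 = 324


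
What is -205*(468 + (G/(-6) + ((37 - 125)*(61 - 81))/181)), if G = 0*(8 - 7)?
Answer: -17725940/181 ≈ -97933.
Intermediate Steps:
G = 0 (G = 0*1 = 0)
-205*(468 + (G/(-6) + ((37 - 125)*(61 - 81))/181)) = -205*(468 + (0/(-6) + ((37 - 125)*(61 - 81))/181)) = -205*(468 + (0*(-⅙) - 88*(-20)*(1/181))) = -205*(468 + (0 + 1760*(1/181))) = -205*(468 + (0 + 1760/181)) = -205*(468 + 1760/181) = -205*86468/181 = -17725940/181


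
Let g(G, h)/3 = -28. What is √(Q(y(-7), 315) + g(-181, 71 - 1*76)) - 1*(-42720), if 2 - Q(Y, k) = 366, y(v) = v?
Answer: 42720 + 8*I*√7 ≈ 42720.0 + 21.166*I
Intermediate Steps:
Q(Y, k) = -364 (Q(Y, k) = 2 - 1*366 = 2 - 366 = -364)
g(G, h) = -84 (g(G, h) = 3*(-28) = -84)
√(Q(y(-7), 315) + g(-181, 71 - 1*76)) - 1*(-42720) = √(-364 - 84) - 1*(-42720) = √(-448) + 42720 = 8*I*√7 + 42720 = 42720 + 8*I*√7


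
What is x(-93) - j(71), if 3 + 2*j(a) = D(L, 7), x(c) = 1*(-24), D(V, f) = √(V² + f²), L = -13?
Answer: -45/2 - √218/2 ≈ -29.882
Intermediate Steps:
x(c) = -24
j(a) = -3/2 + √218/2 (j(a) = -3/2 + √((-13)² + 7²)/2 = -3/2 + √(169 + 49)/2 = -3/2 + √218/2)
x(-93) - j(71) = -24 - (-3/2 + √218/2) = -24 + (3/2 - √218/2) = -45/2 - √218/2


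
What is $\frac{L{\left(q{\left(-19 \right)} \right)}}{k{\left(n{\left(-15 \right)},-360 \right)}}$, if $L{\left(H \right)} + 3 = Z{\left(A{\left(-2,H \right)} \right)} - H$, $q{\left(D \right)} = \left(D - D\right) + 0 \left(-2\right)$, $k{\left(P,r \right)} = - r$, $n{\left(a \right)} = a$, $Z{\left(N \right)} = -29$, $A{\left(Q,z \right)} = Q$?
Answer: $- \frac{4}{45} \approx -0.088889$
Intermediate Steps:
$q{\left(D \right)} = 0$ ($q{\left(D \right)} = 0 + 0 = 0$)
$L{\left(H \right)} = -32 - H$ ($L{\left(H \right)} = -3 - \left(29 + H\right) = -32 - H$)
$\frac{L{\left(q{\left(-19 \right)} \right)}}{k{\left(n{\left(-15 \right)},-360 \right)}} = \frac{-32 - 0}{\left(-1\right) \left(-360\right)} = \frac{-32 + 0}{360} = \left(-32\right) \frac{1}{360} = - \frac{4}{45}$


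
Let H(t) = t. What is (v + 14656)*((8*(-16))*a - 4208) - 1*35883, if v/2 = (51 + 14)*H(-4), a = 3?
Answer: -64948395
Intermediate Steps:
v = -520 (v = 2*((51 + 14)*(-4)) = 2*(65*(-4)) = 2*(-260) = -520)
(v + 14656)*((8*(-16))*a - 4208) - 1*35883 = (-520 + 14656)*((8*(-16))*3 - 4208) - 1*35883 = 14136*(-128*3 - 4208) - 35883 = 14136*(-384 - 4208) - 35883 = 14136*(-4592) - 35883 = -64912512 - 35883 = -64948395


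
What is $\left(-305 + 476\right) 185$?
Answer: $31635$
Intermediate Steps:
$\left(-305 + 476\right) 185 = 171 \cdot 185 = 31635$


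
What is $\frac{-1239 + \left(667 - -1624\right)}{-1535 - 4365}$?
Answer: $- \frac{263}{1475} \approx -0.17831$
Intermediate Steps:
$\frac{-1239 + \left(667 - -1624\right)}{-1535 - 4365} = \frac{-1239 + \left(667 + 1624\right)}{-5900} = \left(-1239 + 2291\right) \left(- \frac{1}{5900}\right) = 1052 \left(- \frac{1}{5900}\right) = - \frac{263}{1475}$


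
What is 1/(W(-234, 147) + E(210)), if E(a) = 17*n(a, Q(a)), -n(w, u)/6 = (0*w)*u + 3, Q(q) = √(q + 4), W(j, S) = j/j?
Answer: -1/305 ≈ -0.0032787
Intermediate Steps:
W(j, S) = 1
Q(q) = √(4 + q)
n(w, u) = -18 (n(w, u) = -6*((0*w)*u + 3) = -6*(0*u + 3) = -6*(0 + 3) = -6*3 = -18)
E(a) = -306 (E(a) = 17*(-18) = -306)
1/(W(-234, 147) + E(210)) = 1/(1 - 306) = 1/(-305) = -1/305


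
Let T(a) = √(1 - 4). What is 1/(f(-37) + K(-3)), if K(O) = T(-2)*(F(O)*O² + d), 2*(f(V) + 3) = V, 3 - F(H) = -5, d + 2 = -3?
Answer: -86/55717 - 268*I*√3/55717 ≈ -0.0015435 - 0.0083312*I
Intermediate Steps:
d = -5 (d = -2 - 3 = -5)
F(H) = 8 (F(H) = 3 - 1*(-5) = 3 + 5 = 8)
f(V) = -3 + V/2
T(a) = I*√3 (T(a) = √(-3) = I*√3)
K(O) = I*√3*(-5 + 8*O²) (K(O) = (I*√3)*(8*O² - 5) = (I*√3)*(-5 + 8*O²) = I*√3*(-5 + 8*O²))
1/(f(-37) + K(-3)) = 1/((-3 + (½)*(-37)) + I*√3*(-5 + 8*(-3)²)) = 1/((-3 - 37/2) + I*√3*(-5 + 8*9)) = 1/(-43/2 + I*√3*(-5 + 72)) = 1/(-43/2 + I*√3*67) = 1/(-43/2 + 67*I*√3)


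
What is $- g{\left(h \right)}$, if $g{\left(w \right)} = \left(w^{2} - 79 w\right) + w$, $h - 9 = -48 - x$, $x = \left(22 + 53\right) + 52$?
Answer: $-40504$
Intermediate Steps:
$x = 127$ ($x = 75 + 52 = 127$)
$h = -166$ ($h = 9 - 175 = -166$)
$g{\left(w \right)} = w^{2} - 78 w$
$- g{\left(h \right)} = - \left(-166\right) \left(-78 - 166\right) = - \left(-166\right) \left(-244\right) = \left(-1\right) 40504 = -40504$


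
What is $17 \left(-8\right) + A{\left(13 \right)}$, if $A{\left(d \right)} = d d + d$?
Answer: $46$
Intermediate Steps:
$A{\left(d \right)} = d + d^{2}$ ($A{\left(d \right)} = d^{2} + d = d + d^{2}$)
$17 \left(-8\right) + A{\left(13 \right)} = 17 \left(-8\right) + 13 \left(1 + 13\right) = -136 + 13 \cdot 14 = -136 + 182 = 46$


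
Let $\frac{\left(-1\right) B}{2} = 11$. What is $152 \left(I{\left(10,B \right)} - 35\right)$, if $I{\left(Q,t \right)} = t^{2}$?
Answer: $68248$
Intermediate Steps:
$B = -22$ ($B = \left(-2\right) 11 = -22$)
$152 \left(I{\left(10,B \right)} - 35\right) = 152 \left(\left(-22\right)^{2} - 35\right) = 152 \left(484 - 35\right) = 152 \cdot 449 = 68248$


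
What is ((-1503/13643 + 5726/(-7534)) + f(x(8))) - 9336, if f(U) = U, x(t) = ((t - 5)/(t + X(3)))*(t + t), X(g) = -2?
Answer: -479440314078/51393181 ≈ -9328.9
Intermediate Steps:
x(t) = 2*t*(-5 + t)/(-2 + t) (x(t) = ((t - 5)/(t - 2))*(t + t) = ((-5 + t)/(-2 + t))*(2*t) = 2*t*(-5 + t)/(-2 + t))
((-1503/13643 + 5726/(-7534)) + f(x(8))) - 9336 = ((-1503/13643 + 5726/(-7534)) + 2*8*(-5 + 8)/(-2 + 8)) - 9336 = ((-1503*1/13643 + 5726*(-1/7534)) + 2*8*3/6) - 9336 = ((-1503/13643 - 2863/3767) + 2*8*(⅙)*3) - 9336 = (-44721710/51393181 + 8) - 9336 = 366423738/51393181 - 9336 = -479440314078/51393181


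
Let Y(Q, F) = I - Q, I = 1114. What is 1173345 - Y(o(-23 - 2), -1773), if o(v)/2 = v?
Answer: 1172181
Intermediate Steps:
o(v) = 2*v
Y(Q, F) = 1114 - Q
1173345 - Y(o(-23 - 2), -1773) = 1173345 - (1114 - 2*(-23 - 2)) = 1173345 - (1114 - 2*(-25)) = 1173345 - (1114 - 1*(-50)) = 1173345 - (1114 + 50) = 1173345 - 1*1164 = 1173345 - 1164 = 1172181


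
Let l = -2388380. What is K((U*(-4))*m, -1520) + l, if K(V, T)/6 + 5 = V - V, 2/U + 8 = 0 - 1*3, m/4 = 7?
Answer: -2388410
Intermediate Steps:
m = 28 (m = 4*7 = 28)
U = -2/11 (U = 2/(-8 + (0 - 1*3)) = 2/(-8 + (0 - 3)) = 2/(-8 - 3) = 2/(-11) = 2*(-1/11) = -2/11 ≈ -0.18182)
K(V, T) = -30 (K(V, T) = -30 + 6*(V - V) = -30 + 6*0 = -30 + 0 = -30)
K((U*(-4))*m, -1520) + l = -30 - 2388380 = -2388410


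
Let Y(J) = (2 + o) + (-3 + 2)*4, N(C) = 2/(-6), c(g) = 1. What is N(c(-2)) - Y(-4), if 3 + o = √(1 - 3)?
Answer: 14/3 - I*√2 ≈ 4.6667 - 1.4142*I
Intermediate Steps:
N(C) = -⅓ (N(C) = 2*(-⅙) = -⅓)
o = -3 + I*√2 (o = -3 + √(1 - 3) = -3 + √(-2) = -3 + I*√2 ≈ -3.0 + 1.4142*I)
Y(J) = -5 + I*√2 (Y(J) = (2 + (-3 + I*√2)) + (-3 + 2)*4 = (-1 + I*√2) - 1*4 = (-1 + I*√2) - 4 = -5 + I*√2)
N(c(-2)) - Y(-4) = -⅓ - (-5 + I*√2) = -⅓ + (5 - I*√2) = 14/3 - I*√2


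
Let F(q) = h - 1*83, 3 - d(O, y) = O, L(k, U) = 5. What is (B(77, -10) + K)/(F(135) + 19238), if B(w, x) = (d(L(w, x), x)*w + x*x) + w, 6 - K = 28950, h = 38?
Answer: -28921/19193 ≈ -1.5069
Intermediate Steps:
d(O, y) = 3 - O
F(q) = -45 (F(q) = 38 - 1*83 = 38 - 83 = -45)
K = -28944 (K = 6 - 1*28950 = 6 - 28950 = -28944)
B(w, x) = x² - w (B(w, x) = ((3 - 1*5)*w + x*x) + w = ((3 - 5)*w + x²) + w = (-2*w + x²) + w = (x² - 2*w) + w = x² - w)
(B(77, -10) + K)/(F(135) + 19238) = (((-10)² - 1*77) - 28944)/(-45 + 19238) = ((100 - 77) - 28944)/19193 = (23 - 28944)*(1/19193) = -28921*1/19193 = -28921/19193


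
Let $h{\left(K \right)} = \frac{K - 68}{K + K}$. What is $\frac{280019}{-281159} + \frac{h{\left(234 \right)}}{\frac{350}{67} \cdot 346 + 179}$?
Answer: $- \frac{8719281566279}{8756348980158} \approx -0.99577$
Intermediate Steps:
$h{\left(K \right)} = \frac{-68 + K}{2 K}$
$\frac{280019}{-281159} + \frac{h{\left(234 \right)}}{\frac{350}{67} \cdot 346 + 179} = \frac{280019}{-281159} + \frac{\frac{1}{2} \cdot \frac{1}{234} \left(-68 + 234\right)}{\frac{350}{67} \cdot 346 + 179} = 280019 \left(- \frac{1}{281159}\right) + \frac{\frac{1}{2} \cdot \frac{1}{234} \cdot 166}{350 \cdot \frac{1}{67} \cdot 346 + 179} = - \frac{280019}{281159} + \frac{83}{234 \left(\frac{350}{67} \cdot 346 + 179\right)} = - \frac{280019}{281159} + \frac{83}{234 \left(\frac{121100}{67} + 179\right)} = - \frac{280019}{281159} + \frac{83}{234 \cdot \frac{133093}{67}} = - \frac{280019}{281159} + \frac{83}{234} \cdot \frac{67}{133093} = - \frac{280019}{281159} + \frac{5561}{31143762} = - \frac{8719281566279}{8756348980158}$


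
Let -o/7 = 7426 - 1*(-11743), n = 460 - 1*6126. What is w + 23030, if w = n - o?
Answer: 151547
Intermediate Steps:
n = -5666 (n = 460 - 6126 = -5666)
o = -134183 (o = -7*(7426 - 1*(-11743)) = -7*(7426 + 11743) = -7*19169 = -134183)
w = 128517 (w = -5666 - 1*(-134183) = -5666 + 134183 = 128517)
w + 23030 = 128517 + 23030 = 151547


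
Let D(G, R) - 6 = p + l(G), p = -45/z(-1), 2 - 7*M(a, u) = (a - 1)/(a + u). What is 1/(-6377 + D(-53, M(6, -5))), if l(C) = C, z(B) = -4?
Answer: -4/25651 ≈ -0.00015594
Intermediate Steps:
M(a, u) = 2/7 - (-1 + a)/(7*(a + u)) (M(a, u) = 2/7 - (a - 1)/(7*(a + u)) = 2/7 - (-1 + a)/(7*(a + u)))
p = 45/4 (p = -45/(-4) = -45*(-1/4) = 45/4 ≈ 11.250)
D(G, R) = 69/4 + G (D(G, R) = 6 + (45/4 + G) = 69/4 + G)
1/(-6377 + D(-53, M(6, -5))) = 1/(-6377 + (69/4 - 53)) = 1/(-6377 - 143/4) = 1/(-25651/4) = -4/25651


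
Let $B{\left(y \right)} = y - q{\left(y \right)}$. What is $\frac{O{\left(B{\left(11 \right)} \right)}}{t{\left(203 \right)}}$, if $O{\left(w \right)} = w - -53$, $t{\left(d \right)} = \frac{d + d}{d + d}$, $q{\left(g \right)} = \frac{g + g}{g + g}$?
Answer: $63$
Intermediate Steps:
$q{\left(g \right)} = 1$ ($q{\left(g \right)} = \frac{2 g}{2 g} = 2 g \frac{1}{2 g} = 1$)
$t{\left(d \right)} = 1$ ($t{\left(d \right)} = \frac{2 d}{2 d} = 2 d \frac{1}{2 d} = 1$)
$B{\left(y \right)} = -1 + y$ ($B{\left(y \right)} = y - 1 = -1 + y$)
$O{\left(w \right)} = 53 + w$ ($O{\left(w \right)} = w + 53 = 53 + w$)
$\frac{O{\left(B{\left(11 \right)} \right)}}{t{\left(203 \right)}} = \frac{53 + \left(-1 + 11\right)}{1} = \left(53 + 10\right) 1 = 63 \cdot 1 = 63$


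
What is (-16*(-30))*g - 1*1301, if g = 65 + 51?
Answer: 54379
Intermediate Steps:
g = 116
(-16*(-30))*g - 1*1301 = -16*(-30)*116 - 1*1301 = 480*116 - 1301 = 55680 - 1301 = 54379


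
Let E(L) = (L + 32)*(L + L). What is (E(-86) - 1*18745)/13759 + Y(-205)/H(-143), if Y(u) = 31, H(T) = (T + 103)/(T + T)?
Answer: 60804507/275180 ≈ 220.96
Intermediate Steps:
H(T) = (103 + T)/(2*T) (H(T) = (103 + T)/((2*T)) = (103 + T)*(1/(2*T)) = (103 + T)/(2*T))
E(L) = 2*L*(32 + L) (E(L) = (32 + L)*(2*L) = 2*L*(32 + L))
(E(-86) - 1*18745)/13759 + Y(-205)/H(-143) = (2*(-86)*(32 - 86) - 1*18745)/13759 + 31/(((½)*(103 - 143)/(-143))) = (2*(-86)*(-54) - 18745)*(1/13759) + 31/(((½)*(-1/143)*(-40))) = (9288 - 18745)*(1/13759) + 31/(20/143) = -9457*1/13759 + 31*(143/20) = -9457/13759 + 4433/20 = 60804507/275180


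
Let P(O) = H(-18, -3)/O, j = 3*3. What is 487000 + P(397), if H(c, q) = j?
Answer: 193339009/397 ≈ 4.8700e+5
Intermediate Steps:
j = 9
H(c, q) = 9
P(O) = 9/O
487000 + P(397) = 487000 + 9/397 = 193339009/397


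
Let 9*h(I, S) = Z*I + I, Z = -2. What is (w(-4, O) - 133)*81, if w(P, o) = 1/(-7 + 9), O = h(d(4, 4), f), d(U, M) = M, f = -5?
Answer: -21465/2 ≈ -10733.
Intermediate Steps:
h(I, S) = -I/9 (h(I, S) = (-2*I + I)/9 = (-I)/9 = -I/9)
O = -4/9 (O = -1/9*4 = -4/9 ≈ -0.44444)
w(P, o) = 1/2
(w(-4, O) - 133)*81 = (1/2 - 133)*81 = -265/2*81 = -21465/2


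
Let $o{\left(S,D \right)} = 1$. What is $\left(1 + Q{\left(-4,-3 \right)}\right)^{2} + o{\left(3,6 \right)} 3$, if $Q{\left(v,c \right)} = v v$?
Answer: $292$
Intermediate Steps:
$Q{\left(v,c \right)} = v^{2}$
$\left(1 + Q{\left(-4,-3 \right)}\right)^{2} + o{\left(3,6 \right)} 3 = \left(1 + \left(-4\right)^{2}\right)^{2} + 1 \cdot 3 = \left(1 + 16\right)^{2} + 3 = 17^{2} + 3 = 289 + 3 = 292$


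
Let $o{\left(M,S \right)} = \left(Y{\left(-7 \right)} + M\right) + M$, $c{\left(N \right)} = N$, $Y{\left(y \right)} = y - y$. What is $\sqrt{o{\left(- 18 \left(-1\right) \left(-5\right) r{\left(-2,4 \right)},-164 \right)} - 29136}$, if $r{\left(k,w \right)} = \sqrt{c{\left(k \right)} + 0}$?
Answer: $2 \sqrt{-7284 - 45 i \sqrt{2}} \approx 0.74566 - 170.69 i$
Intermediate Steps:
$Y{\left(y \right)} = 0$
$r{\left(k,w \right)} = \sqrt{k}$ ($r{\left(k,w \right)} = \sqrt{k + 0} = \sqrt{k}$)
$o{\left(M,S \right)} = 2 M$ ($o{\left(M,S \right)} = \left(0 + M\right) + M = M + M = 2 M$)
$\sqrt{o{\left(- 18 \left(-1\right) \left(-5\right) r{\left(-2,4 \right)},-164 \right)} - 29136} = \sqrt{2 \left(- 18 \left(-1\right) \left(-5\right) \sqrt{-2}\right) - 29136} = \sqrt{2 \left(- 18 \cdot 5 i \sqrt{2}\right) - 29136} = \sqrt{2 \left(- 90 i \sqrt{2}\right) - 29136} = \sqrt{- 180 i \sqrt{2} - 29136} = \sqrt{-29136 - 180 i \sqrt{2}}$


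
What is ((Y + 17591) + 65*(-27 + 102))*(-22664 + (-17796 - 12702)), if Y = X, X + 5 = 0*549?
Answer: -1194071682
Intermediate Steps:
X = -5 (X = -5 + 0*549 = -5 + 0 = -5)
Y = -5
((Y + 17591) + 65*(-27 + 102))*(-22664 + (-17796 - 12702)) = ((-5 + 17591) + 65*(-27 + 102))*(-22664 + (-17796 - 12702)) = (17586 + 65*75)*(-22664 - 30498) = (17586 + 4875)*(-53162) = 22461*(-53162) = -1194071682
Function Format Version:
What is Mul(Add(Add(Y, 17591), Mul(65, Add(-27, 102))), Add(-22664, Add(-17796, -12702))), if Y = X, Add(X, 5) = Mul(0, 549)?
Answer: -1194071682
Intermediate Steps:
X = -5 (X = Add(-5, Mul(0, 549)) = Add(-5, 0) = -5)
Y = -5
Mul(Add(Add(Y, 17591), Mul(65, Add(-27, 102))), Add(-22664, Add(-17796, -12702))) = Mul(Add(Add(-5, 17591), Mul(65, Add(-27, 102))), Add(-22664, Add(-17796, -12702))) = Mul(Add(17586, Mul(65, 75)), Add(-22664, -30498)) = Mul(Add(17586, 4875), -53162) = Mul(22461, -53162) = -1194071682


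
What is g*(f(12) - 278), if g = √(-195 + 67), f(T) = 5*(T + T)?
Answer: -1264*I*√2 ≈ -1787.6*I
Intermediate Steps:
f(T) = 10*T (f(T) = 5*(2*T) = 10*T)
g = 8*I*√2 (g = √(-128) = 8*I*√2 ≈ 11.314*I)
g*(f(12) - 278) = (8*I*√2)*(10*12 - 278) = (8*I*√2)*(120 - 278) = (8*I*√2)*(-158) = -1264*I*√2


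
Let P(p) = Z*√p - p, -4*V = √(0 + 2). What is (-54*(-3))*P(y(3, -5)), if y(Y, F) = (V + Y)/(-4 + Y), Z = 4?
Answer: 486 + 324*√(-12 + √2) - 81*√2/2 ≈ 428.72 + 1054.2*I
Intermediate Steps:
V = -√2/4 (V = -√(0 + 2)/4 = -√2/4 ≈ -0.35355)
y(Y, F) = (Y - √2/4)/(-4 + Y) (y(Y, F) = (-√2/4 + Y)/(-4 + Y) = (Y - √2/4)/(-4 + Y))
P(p) = -p + 4*√p (P(p) = 4*√p - p = -p + 4*√p)
(-54*(-3))*P(y(3, -5)) = (-54*(-3))*(-(3 - √2/4)/(-4 + 3) + 4*√((3 - √2/4)/(-4 + 3))) = 162*(-(3 - √2/4)/(-1) + 4*√((3 - √2/4)/(-1))) = 162*(-(-1)*(3 - √2/4) + 4*√(-(3 - √2/4))) = 162*(-(-3 + √2/4) + 4*√(-3 + √2/4)) = 162*((3 - √2/4) + 4*√(-3 + √2/4)) = 162*(3 + 4*√(-3 + √2/4) - √2/4) = 486 + 648*√(-3 + √2/4) - 81*√2/2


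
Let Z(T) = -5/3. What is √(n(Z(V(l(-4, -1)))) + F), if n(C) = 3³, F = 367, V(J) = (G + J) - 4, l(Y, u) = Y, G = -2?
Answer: √394 ≈ 19.849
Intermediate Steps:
V(J) = -6 + J (V(J) = (-2 + J) - 4 = -6 + J)
Z(T) = -5/3 (Z(T) = -5*⅓ = -5/3)
n(C) = 27
√(n(Z(V(l(-4, -1)))) + F) = √(27 + 367) = √394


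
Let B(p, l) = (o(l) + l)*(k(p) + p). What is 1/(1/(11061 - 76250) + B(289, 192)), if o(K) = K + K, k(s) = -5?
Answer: 65189/10663877375 ≈ 6.1131e-6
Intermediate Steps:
o(K) = 2*K
B(p, l) = 3*l*(-5 + p) (B(p, l) = (2*l + l)*(-5 + p) = (3*l)*(-5 + p) = 3*l*(-5 + p))
1/(1/(11061 - 76250) + B(289, 192)) = 1/(1/(11061 - 76250) + 3*192*(-5 + 289)) = 1/(1/(-65189) + 3*192*284) = 1/(-1/65189 + 163584) = 1/(10663877375/65189) = 65189/10663877375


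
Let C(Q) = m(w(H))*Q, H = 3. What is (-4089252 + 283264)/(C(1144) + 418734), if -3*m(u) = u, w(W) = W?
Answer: -1902994/208795 ≈ -9.1142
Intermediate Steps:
m(u) = -u/3
C(Q) = -Q (C(Q) = (-⅓*3)*Q = -Q)
(-4089252 + 283264)/(C(1144) + 418734) = (-4089252 + 283264)/(-1*1144 + 418734) = -3805988/(-1144 + 418734) = -3805988/417590 = -3805988*1/417590 = -1902994/208795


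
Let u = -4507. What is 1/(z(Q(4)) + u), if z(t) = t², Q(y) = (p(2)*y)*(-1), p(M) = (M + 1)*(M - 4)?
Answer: -1/3931 ≈ -0.00025439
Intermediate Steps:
p(M) = (1 + M)*(-4 + M)
Q(y) = 6*y (Q(y) = ((-4 + 2² - 3*2)*y)*(-1) = ((-4 + 4 - 6)*y)*(-1) = -6*y*(-1) = 6*y)
1/(z(Q(4)) + u) = 1/((6*4)² - 4507) = 1/(24² - 4507) = 1/(576 - 4507) = 1/(-3931) = -1/3931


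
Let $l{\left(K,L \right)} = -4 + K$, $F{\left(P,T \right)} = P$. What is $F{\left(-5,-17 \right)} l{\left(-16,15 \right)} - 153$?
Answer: $-53$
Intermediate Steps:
$F{\left(-5,-17 \right)} l{\left(-16,15 \right)} - 153 = - 5 \left(-4 - 16\right) - 153 = \left(-5\right) \left(-20\right) - 153 = 100 - 153 = -53$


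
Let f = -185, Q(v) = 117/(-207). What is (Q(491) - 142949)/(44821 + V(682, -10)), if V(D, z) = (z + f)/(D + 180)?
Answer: -2834118080/888616661 ≈ -3.1894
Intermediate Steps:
Q(v) = -13/23 (Q(v) = 117*(-1/207) = -13/23)
V(D, z) = (-185 + z)/(180 + D) (V(D, z) = (z - 185)/(D + 180) = (-185 + z)/(180 + D))
(Q(491) - 142949)/(44821 + V(682, -10)) = (-13/23 - 142949)/(44821 + (-185 - 10)/(180 + 682)) = -3287840/(23*(44821 - 195/862)) = -3287840/(23*38635507/862) = -3287840/23*862/38635507 = -2834118080/888616661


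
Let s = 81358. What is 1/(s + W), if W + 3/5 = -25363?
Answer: 5/279972 ≈ 1.7859e-5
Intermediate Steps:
W = -126818/5 (W = -⅗ - 25363 = -126818/5 ≈ -25364.)
1/(s + W) = 1/(81358 - 126818/5) = 1/(279972/5) = 5/279972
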